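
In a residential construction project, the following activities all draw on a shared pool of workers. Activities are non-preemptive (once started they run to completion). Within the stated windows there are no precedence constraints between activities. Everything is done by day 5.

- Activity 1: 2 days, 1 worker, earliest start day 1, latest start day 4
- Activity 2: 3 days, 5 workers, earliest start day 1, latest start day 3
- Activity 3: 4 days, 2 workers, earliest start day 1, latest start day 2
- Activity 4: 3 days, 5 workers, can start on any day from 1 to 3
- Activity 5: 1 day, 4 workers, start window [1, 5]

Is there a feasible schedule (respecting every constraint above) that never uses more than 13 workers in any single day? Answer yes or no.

Schedule Activity 1@1, Activity 2@1, Activity 3@1, Activity 4@3, Activity 5@1: d1:12  d2:8  d3:12  d4:7  d5:5 — peak 12 ≤ 13.

yes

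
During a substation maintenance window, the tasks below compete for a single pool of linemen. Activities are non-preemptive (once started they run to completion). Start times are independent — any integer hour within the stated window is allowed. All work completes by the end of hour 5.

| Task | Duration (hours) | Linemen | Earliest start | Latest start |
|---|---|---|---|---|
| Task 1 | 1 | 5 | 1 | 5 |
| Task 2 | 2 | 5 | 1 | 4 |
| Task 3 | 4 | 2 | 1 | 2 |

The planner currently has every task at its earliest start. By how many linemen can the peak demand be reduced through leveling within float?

5

Early-start peak: h1:12  h2:7  h3:2  h4:2  h5:0 ⇒ 12.
Leveled (Task 1@1, Task 2@2, Task 3@1): h1:7  h2:7  h3:7  h4:2  h5:0 ⇒ 7.
Reduction 12 − 7 = 5.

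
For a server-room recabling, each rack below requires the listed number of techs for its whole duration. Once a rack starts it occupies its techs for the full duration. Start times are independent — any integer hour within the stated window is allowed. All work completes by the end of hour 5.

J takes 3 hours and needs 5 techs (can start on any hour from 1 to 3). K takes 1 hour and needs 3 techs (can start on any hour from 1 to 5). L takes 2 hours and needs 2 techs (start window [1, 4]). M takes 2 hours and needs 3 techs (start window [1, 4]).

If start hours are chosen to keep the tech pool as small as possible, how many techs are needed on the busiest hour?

Early-start (J@1, K@1, L@1, M@1) gives peak 13: h1:13  h2:10  h3:5  h4:0  h5:0.
Shift K→4, M→4.
Schedule J@1, K@4, L@1, M@4: h1:7  h2:7  h3:5  h4:6  h5:3 — peak 7.

7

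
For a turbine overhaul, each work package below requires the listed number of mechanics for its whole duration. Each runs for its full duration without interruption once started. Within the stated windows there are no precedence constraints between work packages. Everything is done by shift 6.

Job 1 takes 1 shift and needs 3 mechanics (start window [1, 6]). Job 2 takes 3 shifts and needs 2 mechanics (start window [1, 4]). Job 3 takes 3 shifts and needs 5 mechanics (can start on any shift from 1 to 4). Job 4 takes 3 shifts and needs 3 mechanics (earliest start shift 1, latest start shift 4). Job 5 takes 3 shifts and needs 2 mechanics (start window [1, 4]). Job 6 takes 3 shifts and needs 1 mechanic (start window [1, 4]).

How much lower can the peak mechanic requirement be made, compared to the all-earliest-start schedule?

8

Early-start peak: s1:16  s2:13  s3:13  s4:0  s5:0  s6:0 ⇒ 16.
Leveled (Job 1@1, Job 2@1, Job 3@4, Job 4@1, Job 5@2, Job 6@2): s1:8  s2:8  s3:8  s4:8  s5:5  s6:5 ⇒ 8.
Reduction 16 − 8 = 8.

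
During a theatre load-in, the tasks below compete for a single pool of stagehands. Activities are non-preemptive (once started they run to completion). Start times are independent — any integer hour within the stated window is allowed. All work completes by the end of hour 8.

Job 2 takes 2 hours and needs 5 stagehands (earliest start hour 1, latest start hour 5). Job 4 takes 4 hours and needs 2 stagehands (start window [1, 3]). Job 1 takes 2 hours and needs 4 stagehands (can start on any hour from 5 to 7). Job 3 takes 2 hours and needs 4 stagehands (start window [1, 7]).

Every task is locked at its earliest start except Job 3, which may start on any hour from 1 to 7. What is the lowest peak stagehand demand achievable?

7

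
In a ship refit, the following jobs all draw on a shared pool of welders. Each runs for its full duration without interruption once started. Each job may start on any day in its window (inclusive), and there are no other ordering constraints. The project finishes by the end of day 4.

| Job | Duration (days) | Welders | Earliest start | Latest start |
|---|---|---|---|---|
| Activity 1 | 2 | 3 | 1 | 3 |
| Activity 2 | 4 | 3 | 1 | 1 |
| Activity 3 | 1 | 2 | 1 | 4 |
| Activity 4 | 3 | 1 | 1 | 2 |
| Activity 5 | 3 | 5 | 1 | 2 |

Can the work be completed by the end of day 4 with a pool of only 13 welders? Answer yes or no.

Schedule Activity 1@1, Activity 2@1, Activity 3@1, Activity 4@1, Activity 5@2: d1:9  d2:12  d3:9  d4:8 — peak 12 ≤ 13.

yes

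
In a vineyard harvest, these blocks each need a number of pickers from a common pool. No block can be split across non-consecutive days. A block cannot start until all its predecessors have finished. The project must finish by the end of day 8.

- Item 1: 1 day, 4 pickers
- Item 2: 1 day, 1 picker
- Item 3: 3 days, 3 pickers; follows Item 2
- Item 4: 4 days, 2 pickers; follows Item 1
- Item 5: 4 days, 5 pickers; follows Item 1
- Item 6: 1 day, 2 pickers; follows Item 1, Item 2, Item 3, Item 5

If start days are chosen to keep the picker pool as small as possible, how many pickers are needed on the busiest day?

Early-start (Item 1@1, Item 2@1, Item 3@2, Item 4@2, Item 5@2, Item 6@6) gives peak 10: d1:5  d2:10  d3:10  d4:10  d5:7  d6:2  d7:0  d8:0.
Shift Item 4→5.
Schedule Item 1@1, Item 2@1, Item 3@2, Item 4@5, Item 5@2, Item 6@6: d1:5  d2:8  d3:8  d4:8  d5:7  d6:4  d7:2  d8:2 — peak 8.

8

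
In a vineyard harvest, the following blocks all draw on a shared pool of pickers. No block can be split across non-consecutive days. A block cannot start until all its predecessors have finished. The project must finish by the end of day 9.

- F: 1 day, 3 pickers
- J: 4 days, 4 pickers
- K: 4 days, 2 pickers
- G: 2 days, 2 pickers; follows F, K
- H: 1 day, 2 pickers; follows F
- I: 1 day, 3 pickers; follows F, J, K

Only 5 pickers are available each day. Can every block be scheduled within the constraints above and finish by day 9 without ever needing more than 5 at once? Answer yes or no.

no

The minimum achievable peak is 6; 5 < 6, so no feasible schedule stays within the cap.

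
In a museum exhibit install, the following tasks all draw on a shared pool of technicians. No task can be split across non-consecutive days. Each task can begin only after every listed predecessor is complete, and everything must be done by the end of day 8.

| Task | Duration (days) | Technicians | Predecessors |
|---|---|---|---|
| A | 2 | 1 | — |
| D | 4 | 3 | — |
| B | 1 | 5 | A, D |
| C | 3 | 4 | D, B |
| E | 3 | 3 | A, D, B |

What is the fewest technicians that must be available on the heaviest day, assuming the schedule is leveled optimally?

Schedule A@1, D@1, B@5, C@6, E@6: d1:4  d2:4  d3:3  d4:3  d5:5  d6:7  d7:7  d8:7 — peak 7.
No arrangement of the 3 feasible schedules does better.

7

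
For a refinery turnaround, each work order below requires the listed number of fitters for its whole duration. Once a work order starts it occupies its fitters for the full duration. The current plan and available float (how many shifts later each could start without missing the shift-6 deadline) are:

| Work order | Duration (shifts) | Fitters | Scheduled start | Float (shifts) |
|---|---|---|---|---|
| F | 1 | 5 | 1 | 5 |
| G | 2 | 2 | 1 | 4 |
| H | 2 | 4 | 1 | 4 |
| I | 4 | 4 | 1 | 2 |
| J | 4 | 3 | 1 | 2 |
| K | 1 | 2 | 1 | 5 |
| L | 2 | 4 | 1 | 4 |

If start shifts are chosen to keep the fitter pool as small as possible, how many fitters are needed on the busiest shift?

11

Early-start (F@1, G@1, H@1, I@1, J@1, K@1, L@1) gives peak 24: s1:24  s2:17  s3:7  s4:7  s5:0  s6:0.
Shift I→2, J→3, K→3, L→4.
Schedule F@1, G@1, H@1, I@2, J@3, K@3, L@4: s1:11  s2:10  s3:9  s4:11  s5:11  s6:3 — peak 11.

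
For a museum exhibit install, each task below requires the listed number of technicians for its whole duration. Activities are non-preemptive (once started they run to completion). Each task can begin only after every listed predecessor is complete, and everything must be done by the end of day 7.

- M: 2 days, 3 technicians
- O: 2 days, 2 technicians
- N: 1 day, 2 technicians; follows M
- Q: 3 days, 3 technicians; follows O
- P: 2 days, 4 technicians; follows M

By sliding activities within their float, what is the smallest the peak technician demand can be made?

Early-start (M@1, O@1, N@3, Q@3, P@3) gives peak 9: d1:5  d2:5  d3:9  d4:7  d5:3  d6:0  d7:0.
Shift P→6.
Schedule M@1, O@1, N@3, Q@3, P@6: d1:5  d2:5  d3:5  d4:3  d5:3  d6:4  d7:4 — peak 5.
Total technician-days = 29 over 7 days ⇒ peak ≥ ⌈29/7⌉ = 5, so 5 is optimal.

5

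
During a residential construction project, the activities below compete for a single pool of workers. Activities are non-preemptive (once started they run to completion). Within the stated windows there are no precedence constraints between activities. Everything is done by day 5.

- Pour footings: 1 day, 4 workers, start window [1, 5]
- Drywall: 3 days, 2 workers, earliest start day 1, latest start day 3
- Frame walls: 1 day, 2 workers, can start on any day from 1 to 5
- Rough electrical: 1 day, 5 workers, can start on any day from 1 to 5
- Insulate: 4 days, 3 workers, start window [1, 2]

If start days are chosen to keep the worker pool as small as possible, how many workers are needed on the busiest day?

7

Early-start (Pour footings@1, Drywall@1, Frame walls@1, Rough electrical@1, Insulate@1) gives peak 16: d1:16  d2:5  d3:5  d4:3  d5:0.
Shift Drywall→2, Frame walls→2, Rough electrical→5.
Schedule Pour footings@1, Drywall@2, Frame walls@2, Rough electrical@5, Insulate@1: d1:7  d2:7  d3:5  d4:5  d5:5 — peak 7.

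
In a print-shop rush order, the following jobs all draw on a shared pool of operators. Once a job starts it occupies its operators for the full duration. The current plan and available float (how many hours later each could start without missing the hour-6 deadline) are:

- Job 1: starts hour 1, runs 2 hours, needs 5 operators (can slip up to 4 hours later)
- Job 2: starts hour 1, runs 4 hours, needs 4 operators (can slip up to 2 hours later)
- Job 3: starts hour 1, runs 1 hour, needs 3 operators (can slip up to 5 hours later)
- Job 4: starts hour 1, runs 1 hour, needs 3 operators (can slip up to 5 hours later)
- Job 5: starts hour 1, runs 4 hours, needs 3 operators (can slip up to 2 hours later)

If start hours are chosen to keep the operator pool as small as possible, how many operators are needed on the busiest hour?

Early-start (Job 1@1, Job 2@1, Job 3@1, Job 4@1, Job 5@1) gives peak 18: h1:18  h2:12  h3:7  h4:7  h5:0  h6:0.
Shift Job 2→3, Job 4→2, Job 5→3.
Schedule Job 1@1, Job 2@3, Job 3@1, Job 4@2, Job 5@3: h1:8  h2:8  h3:7  h4:7  h5:7  h6:7 — peak 8.
Total operator-hours = 44 over 6 hours ⇒ peak ≥ ⌈44/6⌉ = 8, so 8 is optimal.

8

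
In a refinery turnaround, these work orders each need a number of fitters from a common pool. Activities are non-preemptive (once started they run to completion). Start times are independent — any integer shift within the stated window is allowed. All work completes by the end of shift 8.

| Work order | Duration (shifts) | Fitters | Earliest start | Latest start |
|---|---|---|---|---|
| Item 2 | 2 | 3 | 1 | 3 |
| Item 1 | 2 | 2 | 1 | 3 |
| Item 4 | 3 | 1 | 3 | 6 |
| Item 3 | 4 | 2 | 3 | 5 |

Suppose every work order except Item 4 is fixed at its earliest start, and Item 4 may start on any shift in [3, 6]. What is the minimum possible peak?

5

Item 4@3: s1:5  s2:5  s3:3  s4:3  s5:3  s6:2  s7:0  s8:0 → peak 5
Item 4@4: s1:5  s2:5  s3:2  s4:3  s5:3  s6:3  s7:0  s8:0 → peak 5
Item 4@5: s1:5  s2:5  s3:2  s4:2  s5:3  s6:3  s7:1  s8:0 → peak 5
Item 4@6: s1:5  s2:5  s3:2  s4:2  s5:2  s6:3  s7:1  s8:1 → peak 5
Best is Item 4@3, peak 5.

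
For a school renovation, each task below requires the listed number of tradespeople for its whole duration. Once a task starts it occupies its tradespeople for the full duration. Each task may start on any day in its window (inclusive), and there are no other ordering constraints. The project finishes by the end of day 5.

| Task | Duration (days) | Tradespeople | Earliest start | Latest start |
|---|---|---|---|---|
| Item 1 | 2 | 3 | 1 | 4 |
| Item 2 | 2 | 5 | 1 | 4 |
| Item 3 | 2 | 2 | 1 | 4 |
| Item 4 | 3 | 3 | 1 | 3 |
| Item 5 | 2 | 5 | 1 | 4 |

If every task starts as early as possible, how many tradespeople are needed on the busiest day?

18

Early-start schedule: Item 1@1, Item 2@1, Item 3@1, Item 4@1, Item 5@1.
Load per day: day 1: 18, day 2: 18, day 3: 3, day 4: 0, day 5: 0.
Peak is 18.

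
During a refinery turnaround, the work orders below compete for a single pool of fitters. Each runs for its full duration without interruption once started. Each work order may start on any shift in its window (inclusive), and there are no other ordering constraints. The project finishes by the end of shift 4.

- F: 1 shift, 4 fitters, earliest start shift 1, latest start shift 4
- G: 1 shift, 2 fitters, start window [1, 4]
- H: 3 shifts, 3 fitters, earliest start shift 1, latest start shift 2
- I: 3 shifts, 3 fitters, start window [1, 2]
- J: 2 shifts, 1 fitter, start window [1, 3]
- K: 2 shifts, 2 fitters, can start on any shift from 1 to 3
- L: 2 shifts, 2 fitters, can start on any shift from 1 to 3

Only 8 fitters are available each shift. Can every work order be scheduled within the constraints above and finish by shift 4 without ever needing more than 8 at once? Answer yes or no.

no

Total fitter-shifts = 34; over 4 shifts the average is 34/4 > 8, so some shift must exceed 8.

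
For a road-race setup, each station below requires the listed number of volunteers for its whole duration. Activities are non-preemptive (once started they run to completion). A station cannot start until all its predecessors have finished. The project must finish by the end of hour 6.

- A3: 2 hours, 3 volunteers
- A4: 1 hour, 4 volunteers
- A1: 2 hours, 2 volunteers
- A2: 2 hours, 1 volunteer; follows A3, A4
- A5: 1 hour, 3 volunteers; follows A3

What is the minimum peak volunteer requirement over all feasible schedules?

Early-start (A3@1, A4@1, A1@1, A2@3, A5@3) gives peak 9: h1:9  h2:5  h3:4  h4:1  h5:0  h6:0.
Shift A4→3, A1→4, A2→4, A5→6.
Schedule A3@1, A4@3, A1@4, A2@4, A5@6: h1:3  h2:3  h3:4  h4:3  h5:3  h6:3 — peak 4.
Total volunteer-hours = 19 over 6 hours ⇒ peak ≥ ⌈19/6⌉ = 4, so 4 is optimal.

4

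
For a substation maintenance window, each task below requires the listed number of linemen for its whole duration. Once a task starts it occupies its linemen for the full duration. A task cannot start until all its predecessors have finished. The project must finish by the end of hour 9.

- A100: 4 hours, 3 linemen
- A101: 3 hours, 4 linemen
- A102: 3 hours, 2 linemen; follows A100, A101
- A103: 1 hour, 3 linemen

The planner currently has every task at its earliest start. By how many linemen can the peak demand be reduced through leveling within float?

Early-start peak: h1:10  h2:7  h3:7  h4:3  h5:2  h6:2  h7:2  h8:0  h9:0 ⇒ 10.
Leveled (A100@1, A101@1, A102@5, A103@4): h1:7  h2:7  h3:7  h4:6  h5:2  h6:2  h7:2  h8:0  h9:0 ⇒ 7.
Reduction 10 − 7 = 3.

3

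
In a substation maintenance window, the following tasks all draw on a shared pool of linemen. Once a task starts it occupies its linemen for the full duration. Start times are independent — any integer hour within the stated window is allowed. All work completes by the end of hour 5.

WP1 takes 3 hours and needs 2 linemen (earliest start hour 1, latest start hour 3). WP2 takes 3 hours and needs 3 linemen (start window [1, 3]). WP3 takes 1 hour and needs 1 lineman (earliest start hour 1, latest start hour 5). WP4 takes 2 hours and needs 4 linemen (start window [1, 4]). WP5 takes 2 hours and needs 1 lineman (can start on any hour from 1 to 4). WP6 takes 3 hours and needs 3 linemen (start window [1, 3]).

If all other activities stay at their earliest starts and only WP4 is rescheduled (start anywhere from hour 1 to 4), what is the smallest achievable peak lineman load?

10

WP4@1: h1:14  h2:13  h3:8  h4:0  h5:0 → peak 14
WP4@2: h1:10  h2:13  h3:12  h4:0  h5:0 → peak 13
WP4@3: h1:10  h2:9  h3:12  h4:4  h5:0 → peak 12
WP4@4: h1:10  h2:9  h3:8  h4:4  h5:4 → peak 10
Best is WP4@4, peak 10.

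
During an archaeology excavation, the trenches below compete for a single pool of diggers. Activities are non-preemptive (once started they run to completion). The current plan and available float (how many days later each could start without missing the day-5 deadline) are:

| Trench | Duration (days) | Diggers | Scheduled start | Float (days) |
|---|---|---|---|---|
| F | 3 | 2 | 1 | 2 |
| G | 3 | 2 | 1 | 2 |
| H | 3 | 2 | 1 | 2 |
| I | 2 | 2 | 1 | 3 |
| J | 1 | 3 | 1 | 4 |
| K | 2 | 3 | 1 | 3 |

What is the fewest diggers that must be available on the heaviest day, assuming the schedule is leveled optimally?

Early-start (F@1, G@1, H@1, I@1, J@1, K@1) gives peak 14: d1:14  d2:11  d3:6  d4:0  d5:0.
Shift H→2, I→4, K→4.
Schedule F@1, G@1, H@2, I@4, J@1, K@4: d1:7  d2:6  d3:6  d4:7  d5:5 — peak 7.
Total digger-days = 31 over 5 days ⇒ peak ≥ ⌈31/5⌉ = 7, so 7 is optimal.

7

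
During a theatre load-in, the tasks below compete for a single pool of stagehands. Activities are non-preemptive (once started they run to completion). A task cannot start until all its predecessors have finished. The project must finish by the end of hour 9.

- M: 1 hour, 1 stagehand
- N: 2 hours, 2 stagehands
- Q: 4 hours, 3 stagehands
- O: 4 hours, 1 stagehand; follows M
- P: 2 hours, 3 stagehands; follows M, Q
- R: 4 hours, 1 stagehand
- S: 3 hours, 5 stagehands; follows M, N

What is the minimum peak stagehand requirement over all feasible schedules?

6

Early-start (M@1, N@1, Q@1, O@2, P@5, R@1, S@3) gives peak 10: h1:7  h2:7  h3:10  h4:10  h5:9  h6:3  h7:0  h8:0  h9:0.
Shift R→3, S→7.
Schedule M@1, N@1, Q@1, O@2, P@5, R@3, S@7: h1:6  h2:6  h3:5  h4:5  h5:5  h6:4  h7:5  h8:5  h9:5 — peak 6.
Total stagehand-hours = 46 over 9 hours ⇒ peak ≥ ⌈46/9⌉ = 6, so 6 is optimal.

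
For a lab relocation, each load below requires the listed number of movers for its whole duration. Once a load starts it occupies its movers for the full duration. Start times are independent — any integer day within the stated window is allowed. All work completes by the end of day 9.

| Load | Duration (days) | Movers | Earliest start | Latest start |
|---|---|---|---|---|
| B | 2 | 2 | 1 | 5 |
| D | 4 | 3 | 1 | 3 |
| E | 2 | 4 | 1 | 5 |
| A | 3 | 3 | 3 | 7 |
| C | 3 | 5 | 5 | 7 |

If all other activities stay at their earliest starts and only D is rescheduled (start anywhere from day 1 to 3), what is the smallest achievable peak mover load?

D@1: d1:9  d2:9  d3:6  d4:6  d5:8  d6:5  d7:5  d8:0  d9:0 → peak 9
D@2: d1:6  d2:9  d3:6  d4:6  d5:11  d6:5  d7:5  d8:0  d9:0 → peak 11
D@3: d1:6  d2:6  d3:6  d4:6  d5:11  d6:8  d7:5  d8:0  d9:0 → peak 11
Best is D@1, peak 9.

9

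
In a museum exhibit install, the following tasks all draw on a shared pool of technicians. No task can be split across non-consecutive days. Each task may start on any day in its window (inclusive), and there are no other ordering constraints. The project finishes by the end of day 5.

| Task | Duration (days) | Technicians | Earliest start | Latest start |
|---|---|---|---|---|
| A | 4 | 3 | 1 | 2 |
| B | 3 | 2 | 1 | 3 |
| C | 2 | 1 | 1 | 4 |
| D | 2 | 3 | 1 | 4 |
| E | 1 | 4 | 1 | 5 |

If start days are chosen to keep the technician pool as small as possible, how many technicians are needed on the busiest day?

6

Early-start (A@1, B@1, C@1, D@1, E@1) gives peak 13: d1:13  d2:9  d3:5  d4:3  d5:0.
Shift B→3, C→3, E→5.
Schedule A@1, B@3, C@3, D@1, E@5: d1:6  d2:6  d3:6  d4:6  d5:6 — peak 6.
Total technician-days = 30 over 5 days ⇒ peak ≥ ⌈30/5⌉ = 6, so 6 is optimal.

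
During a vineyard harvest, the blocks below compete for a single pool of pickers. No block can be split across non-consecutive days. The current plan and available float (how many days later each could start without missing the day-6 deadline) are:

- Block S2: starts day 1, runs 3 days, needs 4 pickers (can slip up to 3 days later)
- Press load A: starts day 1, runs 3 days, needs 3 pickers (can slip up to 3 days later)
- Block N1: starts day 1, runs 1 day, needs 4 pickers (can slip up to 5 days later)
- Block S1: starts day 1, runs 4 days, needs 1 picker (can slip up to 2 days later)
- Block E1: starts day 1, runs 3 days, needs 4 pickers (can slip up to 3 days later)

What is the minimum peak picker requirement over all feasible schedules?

8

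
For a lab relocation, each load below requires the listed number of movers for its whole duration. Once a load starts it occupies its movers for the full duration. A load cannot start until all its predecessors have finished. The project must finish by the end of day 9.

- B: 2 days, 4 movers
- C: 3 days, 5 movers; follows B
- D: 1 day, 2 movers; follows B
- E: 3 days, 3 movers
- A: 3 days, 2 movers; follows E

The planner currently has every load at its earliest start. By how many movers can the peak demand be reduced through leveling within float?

4

Early-start peak: d1:7  d2:7  d3:10  d4:7  d5:7  d6:2  d7:0  d8:0  d9:0 ⇒ 10.
Leveled (B@4, C@7, D@6, E@1, A@4): d1:3  d2:3  d3:3  d4:6  d5:6  d6:4  d7:5  d8:5  d9:5 ⇒ 6.
Reduction 10 − 6 = 4.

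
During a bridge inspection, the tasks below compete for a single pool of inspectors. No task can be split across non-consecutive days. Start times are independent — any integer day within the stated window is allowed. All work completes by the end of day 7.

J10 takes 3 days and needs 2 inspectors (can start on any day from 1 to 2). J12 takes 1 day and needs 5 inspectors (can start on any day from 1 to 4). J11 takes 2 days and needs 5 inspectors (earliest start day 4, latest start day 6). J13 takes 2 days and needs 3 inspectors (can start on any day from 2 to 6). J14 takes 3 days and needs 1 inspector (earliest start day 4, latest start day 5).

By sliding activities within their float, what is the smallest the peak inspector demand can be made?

6

Early-start (J10@1, J12@1, J11@4, J13@2, J14@4) gives peak 7: d1:7  d2:5  d3:5  d4:6  d5:6  d6:1  d7:0.
Shift J12→4, J11→5.
Schedule J10@1, J12@4, J11@5, J13@2, J14@4: d1:2  d2:5  d3:5  d4:6  d5:6  d6:6  d7:0 — peak 6.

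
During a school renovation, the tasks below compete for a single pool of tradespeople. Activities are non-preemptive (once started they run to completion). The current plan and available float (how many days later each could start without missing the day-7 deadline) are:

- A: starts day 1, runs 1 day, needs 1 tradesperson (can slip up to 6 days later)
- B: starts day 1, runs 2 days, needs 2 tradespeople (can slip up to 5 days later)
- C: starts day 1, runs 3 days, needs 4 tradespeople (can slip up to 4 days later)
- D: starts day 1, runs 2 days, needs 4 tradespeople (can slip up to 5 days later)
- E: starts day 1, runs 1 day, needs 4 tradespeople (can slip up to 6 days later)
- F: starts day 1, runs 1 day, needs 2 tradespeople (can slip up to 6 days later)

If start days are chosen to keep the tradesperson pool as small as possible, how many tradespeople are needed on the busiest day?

Early-start (A@1, B@1, C@1, D@1, E@1, F@1) gives peak 17: d1:17  d2:10  d3:4  d4:0  d5:0  d6:0  d7:0.
Shift C→2, D→5, E→7.
Schedule A@1, B@1, C@2, D@5, E@7, F@1: d1:5  d2:6  d3:4  d4:4  d5:4  d6:4  d7:4 — peak 6.

6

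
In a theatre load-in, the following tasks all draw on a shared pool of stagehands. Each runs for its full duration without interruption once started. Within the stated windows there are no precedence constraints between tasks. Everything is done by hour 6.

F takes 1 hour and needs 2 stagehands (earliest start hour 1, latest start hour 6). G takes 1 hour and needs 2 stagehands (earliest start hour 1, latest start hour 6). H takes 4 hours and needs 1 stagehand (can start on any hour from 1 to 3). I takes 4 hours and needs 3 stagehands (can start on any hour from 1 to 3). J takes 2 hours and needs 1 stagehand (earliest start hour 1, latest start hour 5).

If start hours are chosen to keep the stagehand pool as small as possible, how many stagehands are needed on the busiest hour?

Early-start (F@1, G@1, H@1, I@1, J@1) gives peak 9: h1:9  h2:5  h3:4  h4:4  h5:0  h6:0.
Shift G→2, I→3.
Schedule F@1, G@2, H@1, I@3, J@1: h1:4  h2:4  h3:4  h4:4  h5:3  h6:3 — peak 4.
Total stagehand-hours = 22 over 6 hours ⇒ peak ≥ ⌈22/6⌉ = 4, so 4 is optimal.

4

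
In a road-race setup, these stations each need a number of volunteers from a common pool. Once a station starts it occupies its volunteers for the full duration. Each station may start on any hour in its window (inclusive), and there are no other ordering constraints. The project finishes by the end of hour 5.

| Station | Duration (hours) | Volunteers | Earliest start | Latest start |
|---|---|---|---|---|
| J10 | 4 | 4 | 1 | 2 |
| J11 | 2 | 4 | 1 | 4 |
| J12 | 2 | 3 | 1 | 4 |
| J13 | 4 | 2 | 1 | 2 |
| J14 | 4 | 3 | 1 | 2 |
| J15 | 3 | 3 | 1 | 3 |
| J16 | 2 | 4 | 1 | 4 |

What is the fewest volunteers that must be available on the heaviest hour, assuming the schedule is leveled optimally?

16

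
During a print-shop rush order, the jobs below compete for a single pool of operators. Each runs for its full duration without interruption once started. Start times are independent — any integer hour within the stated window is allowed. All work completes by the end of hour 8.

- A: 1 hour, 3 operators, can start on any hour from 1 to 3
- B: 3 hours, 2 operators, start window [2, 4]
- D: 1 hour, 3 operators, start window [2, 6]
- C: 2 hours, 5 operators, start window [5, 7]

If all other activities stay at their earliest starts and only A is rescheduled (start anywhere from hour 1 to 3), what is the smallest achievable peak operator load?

5

A@1: h1:3  h2:5  h3:2  h4:2  h5:5  h6:5  h7:0  h8:0 → peak 5
A@2: h1:0  h2:8  h3:2  h4:2  h5:5  h6:5  h7:0  h8:0 → peak 8
A@3: h1:0  h2:5  h3:5  h4:2  h5:5  h6:5  h7:0  h8:0 → peak 5
Best is A@1, peak 5.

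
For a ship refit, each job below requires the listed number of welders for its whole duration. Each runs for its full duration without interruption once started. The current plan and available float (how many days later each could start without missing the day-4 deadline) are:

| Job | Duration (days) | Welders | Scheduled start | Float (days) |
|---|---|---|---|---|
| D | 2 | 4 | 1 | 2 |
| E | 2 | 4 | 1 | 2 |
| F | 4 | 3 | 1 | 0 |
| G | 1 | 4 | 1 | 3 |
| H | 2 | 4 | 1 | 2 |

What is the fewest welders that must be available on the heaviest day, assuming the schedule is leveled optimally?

11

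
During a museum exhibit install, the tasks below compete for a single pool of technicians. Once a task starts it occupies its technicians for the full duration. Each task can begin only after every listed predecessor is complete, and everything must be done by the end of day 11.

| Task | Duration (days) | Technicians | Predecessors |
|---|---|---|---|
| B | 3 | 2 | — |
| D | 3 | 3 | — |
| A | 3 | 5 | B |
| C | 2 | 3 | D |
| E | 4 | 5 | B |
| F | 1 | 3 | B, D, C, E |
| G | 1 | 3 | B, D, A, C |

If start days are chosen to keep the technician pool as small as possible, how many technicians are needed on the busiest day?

Early-start (B@1, D@1, A@4, C@4, E@4, F@8, G@7) gives peak 13: d1:5  d2:5  d3:5  d4:13  d5:13  d6:10  d7:8  d8:3  d9:0  d10:0  d11:0.
Shift E→7, F→11.
Schedule B@1, D@1, A@4, C@4, E@7, F@11, G@7: d1:5  d2:5  d3:5  d4:8  d5:8  d6:5  d7:8  d8:5  d9:5  d10:5  d11:3 — peak 8.

8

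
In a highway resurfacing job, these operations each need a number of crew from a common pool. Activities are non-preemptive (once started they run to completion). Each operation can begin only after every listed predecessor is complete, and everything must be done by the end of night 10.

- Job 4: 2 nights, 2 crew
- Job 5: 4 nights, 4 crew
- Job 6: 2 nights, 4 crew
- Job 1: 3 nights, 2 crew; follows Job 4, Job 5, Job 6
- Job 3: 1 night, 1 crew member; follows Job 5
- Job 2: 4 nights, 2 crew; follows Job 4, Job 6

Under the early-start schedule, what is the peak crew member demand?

Early-start schedule: Job 4@1, Job 5@1, Job 6@1, Job 1@5, Job 3@5, Job 2@3.
Load per night: night 1: 10, night 2: 10, night 3: 6, night 4: 6, night 5: 5, night 6: 4, night 7: 2, night 8: 0, night 9: 0, night 10: 0.
Peak is 10.

10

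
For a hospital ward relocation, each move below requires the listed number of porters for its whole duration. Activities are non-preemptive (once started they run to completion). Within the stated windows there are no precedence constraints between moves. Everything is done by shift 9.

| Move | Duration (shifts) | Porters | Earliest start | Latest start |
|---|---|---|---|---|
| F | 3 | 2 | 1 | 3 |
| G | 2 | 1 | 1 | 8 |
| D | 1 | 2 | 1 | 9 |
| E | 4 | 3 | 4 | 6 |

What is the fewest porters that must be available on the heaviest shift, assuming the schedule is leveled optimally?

Early-start (F@1, G@1, D@1, E@4) gives peak 5: s1:5  s2:3  s3:2  s4:3  s5:3  s6:3  s7:3  s8:0  s9:0.
Shift D→4, E→5.
Schedule F@1, G@1, D@4, E@5: s1:3  s2:3  s3:2  s4:2  s5:3  s6:3  s7:3  s8:3  s9:0 — peak 3.
Total porter-shifts = 22 over 9 shifts ⇒ peak ≥ ⌈22/9⌉ = 3, so 3 is optimal.

3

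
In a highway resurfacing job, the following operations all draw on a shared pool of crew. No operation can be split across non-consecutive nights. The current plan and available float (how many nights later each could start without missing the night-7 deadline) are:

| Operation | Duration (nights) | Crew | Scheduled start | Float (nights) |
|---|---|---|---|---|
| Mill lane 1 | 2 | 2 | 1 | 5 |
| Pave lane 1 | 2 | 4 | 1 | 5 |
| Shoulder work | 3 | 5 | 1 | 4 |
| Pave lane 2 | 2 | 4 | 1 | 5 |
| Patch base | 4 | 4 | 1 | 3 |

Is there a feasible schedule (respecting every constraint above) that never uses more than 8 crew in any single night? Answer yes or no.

yes

Schedule Mill lane 1@1, Pave lane 1@4, Shoulder work@1, Pave lane 2@6, Patch base@4: n1:7  n2:7  n3:5  n4:8  n5:8  n6:8  n7:8 — peak 8 ≤ 8.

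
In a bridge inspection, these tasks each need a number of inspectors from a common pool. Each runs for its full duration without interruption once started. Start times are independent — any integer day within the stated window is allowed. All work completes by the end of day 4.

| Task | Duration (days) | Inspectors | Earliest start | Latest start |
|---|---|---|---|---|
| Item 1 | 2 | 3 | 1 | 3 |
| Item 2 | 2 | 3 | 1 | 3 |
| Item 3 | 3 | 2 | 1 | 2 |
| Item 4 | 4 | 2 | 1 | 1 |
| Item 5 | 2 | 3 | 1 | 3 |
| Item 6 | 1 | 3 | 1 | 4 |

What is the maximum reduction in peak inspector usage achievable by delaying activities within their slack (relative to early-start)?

Early-start peak: d1:16  d2:13  d3:4  d4:2 ⇒ 16.
Leveled (Item 1@1, Item 2@1, Item 3@1, Item 4@1, Item 5@3, Item 6@3): d1:10  d2:10  d3:10  d4:5 ⇒ 10.
Reduction 16 − 10 = 6.

6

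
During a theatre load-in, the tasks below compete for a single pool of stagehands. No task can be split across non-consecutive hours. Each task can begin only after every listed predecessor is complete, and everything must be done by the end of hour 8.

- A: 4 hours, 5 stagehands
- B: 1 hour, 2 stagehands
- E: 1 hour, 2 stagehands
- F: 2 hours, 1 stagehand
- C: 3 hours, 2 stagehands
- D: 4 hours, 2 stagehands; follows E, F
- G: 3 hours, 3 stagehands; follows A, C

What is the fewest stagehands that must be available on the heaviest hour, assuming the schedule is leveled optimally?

8

Early-start (A@1, B@1, E@1, F@1, C@1, D@3, G@5) gives peak 12: h1:12  h2:8  h3:9  h4:7  h5:5  h6:5  h7:3  h8:0.
Shift E→2, C→3, D→5, G→6.
Schedule A@1, B@1, E@2, F@1, C@3, D@5, G@6: h1:8  h2:8  h3:7  h4:7  h5:4  h6:5  h7:5  h8:5 — peak 8.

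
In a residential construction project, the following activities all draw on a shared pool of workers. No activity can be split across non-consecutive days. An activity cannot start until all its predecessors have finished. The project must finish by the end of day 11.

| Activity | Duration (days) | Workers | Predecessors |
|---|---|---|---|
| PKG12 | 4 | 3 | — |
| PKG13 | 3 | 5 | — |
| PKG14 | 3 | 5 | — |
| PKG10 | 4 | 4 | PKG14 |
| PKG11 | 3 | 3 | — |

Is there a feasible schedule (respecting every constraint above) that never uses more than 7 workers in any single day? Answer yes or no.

The minimum achievable peak is 8; 7 < 8, so no feasible schedule stays within the cap.

no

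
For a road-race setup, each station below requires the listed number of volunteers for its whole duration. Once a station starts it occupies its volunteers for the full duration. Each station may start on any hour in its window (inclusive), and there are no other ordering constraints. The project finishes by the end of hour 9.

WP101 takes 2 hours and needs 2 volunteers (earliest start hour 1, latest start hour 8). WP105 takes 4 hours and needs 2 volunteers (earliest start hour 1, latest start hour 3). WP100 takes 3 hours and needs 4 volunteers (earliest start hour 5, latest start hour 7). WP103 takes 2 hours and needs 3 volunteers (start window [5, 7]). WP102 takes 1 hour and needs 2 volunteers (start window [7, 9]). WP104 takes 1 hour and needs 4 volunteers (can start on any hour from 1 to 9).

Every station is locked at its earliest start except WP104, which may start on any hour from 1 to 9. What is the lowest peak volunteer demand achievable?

7

WP104@1: h1:8  h2:4  h3:2  h4:2  h5:7  h6:7  h7:6  h8:0  h9:0 → peak 8
WP104@2: h1:4  h2:8  h3:2  h4:2  h5:7  h6:7  h7:6  h8:0  h9:0 → peak 8
WP104@3: h1:4  h2:4  h3:6  h4:2  h5:7  h6:7  h7:6  h8:0  h9:0 → peak 7
WP104@4: h1:4  h2:4  h3:2  h4:6  h5:7  h6:7  h7:6  h8:0  h9:0 → peak 7
WP104@5: h1:4  h2:4  h3:2  h4:2  h5:11  h6:7  h7:6  h8:0  h9:0 → peak 11
WP104@6: h1:4  h2:4  h3:2  h4:2  h5:7  h6:11  h7:6  h8:0  h9:0 → peak 11
WP104@7: h1:4  h2:4  h3:2  h4:2  h5:7  h6:7  h7:10  h8:0  h9:0 → peak 10
WP104@8: h1:4  h2:4  h3:2  h4:2  h5:7  h6:7  h7:6  h8:4  h9:0 → peak 7
WP104@9: h1:4  h2:4  h3:2  h4:2  h5:7  h6:7  h7:6  h8:0  h9:4 → peak 7
Best is WP104@3, peak 7.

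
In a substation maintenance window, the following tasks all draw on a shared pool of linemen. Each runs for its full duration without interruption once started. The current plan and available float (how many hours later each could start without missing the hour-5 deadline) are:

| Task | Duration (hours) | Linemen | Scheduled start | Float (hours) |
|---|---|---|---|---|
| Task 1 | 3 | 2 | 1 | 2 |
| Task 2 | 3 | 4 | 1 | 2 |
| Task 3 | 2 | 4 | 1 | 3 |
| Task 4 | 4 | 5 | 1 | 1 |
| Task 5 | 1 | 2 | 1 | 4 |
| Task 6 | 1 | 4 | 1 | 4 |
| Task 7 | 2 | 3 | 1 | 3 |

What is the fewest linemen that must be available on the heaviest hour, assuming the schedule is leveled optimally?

12

Early-start (Task 1@1, Task 2@1, Task 3@1, Task 4@1, Task 5@1, Task 6@1, Task 7@1) gives peak 24: h1:24  h2:18  h3:11  h4:5  h5:0.
Shift Task 3→4, Task 4→2, Task 7→4.
Schedule Task 1@1, Task 2@1, Task 3@4, Task 4@2, Task 5@1, Task 6@1, Task 7@4: h1:12  h2:11  h3:11  h4:12  h5:12 — peak 12.
Total lineman-hours = 58 over 5 hours ⇒ peak ≥ ⌈58/5⌉ = 12, so 12 is optimal.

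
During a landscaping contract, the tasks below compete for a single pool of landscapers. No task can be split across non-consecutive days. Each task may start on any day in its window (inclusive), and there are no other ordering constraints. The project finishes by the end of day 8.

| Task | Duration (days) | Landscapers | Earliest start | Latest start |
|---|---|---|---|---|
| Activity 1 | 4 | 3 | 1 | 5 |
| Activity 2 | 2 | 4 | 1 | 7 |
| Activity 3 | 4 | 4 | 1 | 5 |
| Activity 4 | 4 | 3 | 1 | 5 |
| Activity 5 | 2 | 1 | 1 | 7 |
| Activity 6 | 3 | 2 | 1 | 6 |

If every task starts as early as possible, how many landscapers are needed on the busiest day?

17

Early-start schedule: Activity 1@1, Activity 2@1, Activity 3@1, Activity 4@1, Activity 5@1, Activity 6@1.
Load per day: day 1: 17, day 2: 17, day 3: 12, day 4: 10, day 5: 0, day 6: 0, day 7: 0, day 8: 0.
Peak is 17.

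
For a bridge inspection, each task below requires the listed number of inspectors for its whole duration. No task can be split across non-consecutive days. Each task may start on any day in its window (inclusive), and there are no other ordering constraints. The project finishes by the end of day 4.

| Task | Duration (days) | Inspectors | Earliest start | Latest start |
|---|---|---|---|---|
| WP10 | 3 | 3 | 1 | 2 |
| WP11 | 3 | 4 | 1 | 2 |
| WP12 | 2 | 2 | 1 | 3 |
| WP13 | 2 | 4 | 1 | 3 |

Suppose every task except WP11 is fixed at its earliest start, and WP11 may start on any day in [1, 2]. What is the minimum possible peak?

13

WP11@1: d1:13  d2:13  d3:7  d4:0 → peak 13
WP11@2: d1:9  d2:13  d3:7  d4:4 → peak 13
Best is WP11@1, peak 13.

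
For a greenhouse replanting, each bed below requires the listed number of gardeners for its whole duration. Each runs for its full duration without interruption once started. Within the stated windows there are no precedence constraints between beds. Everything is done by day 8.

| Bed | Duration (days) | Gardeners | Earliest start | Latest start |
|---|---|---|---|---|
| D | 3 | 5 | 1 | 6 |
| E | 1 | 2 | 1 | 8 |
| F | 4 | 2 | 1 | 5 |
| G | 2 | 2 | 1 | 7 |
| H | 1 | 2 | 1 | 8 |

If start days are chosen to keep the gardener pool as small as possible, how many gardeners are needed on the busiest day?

Early-start (D@1, E@1, F@1, G@1, H@1) gives peak 13: d1:13  d2:9  d3:7  d4:2  d5:0  d6:0  d7:0  d8:0.
Shift E→4, F→4, G→5, H→7.
Schedule D@1, E@4, F@4, G@5, H@7: d1:5  d2:5  d3:5  d4:4  d5:4  d6:4  d7:4  d8:0 — peak 5.

5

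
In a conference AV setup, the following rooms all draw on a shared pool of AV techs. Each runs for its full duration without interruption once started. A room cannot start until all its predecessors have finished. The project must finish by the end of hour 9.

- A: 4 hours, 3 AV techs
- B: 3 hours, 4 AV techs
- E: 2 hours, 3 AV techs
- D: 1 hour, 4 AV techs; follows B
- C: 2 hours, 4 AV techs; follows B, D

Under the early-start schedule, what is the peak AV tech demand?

Early-start schedule: A@1, B@1, E@1, D@4, C@5.
Load per hour: hour 1: 10, hour 2: 10, hour 3: 7, hour 4: 7, hour 5: 4, hour 6: 4, hour 7: 0, hour 8: 0, hour 9: 0.
Peak is 10.

10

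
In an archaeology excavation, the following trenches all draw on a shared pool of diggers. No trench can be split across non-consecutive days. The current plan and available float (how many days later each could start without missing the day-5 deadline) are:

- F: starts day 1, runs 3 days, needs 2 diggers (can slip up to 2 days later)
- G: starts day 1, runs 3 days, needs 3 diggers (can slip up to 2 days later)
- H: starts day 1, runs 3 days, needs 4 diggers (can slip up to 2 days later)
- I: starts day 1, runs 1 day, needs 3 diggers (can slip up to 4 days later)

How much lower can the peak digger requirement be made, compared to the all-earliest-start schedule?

Early-start peak: d1:12  d2:9  d3:9  d4:0  d5:0 ⇒ 12.
Leveled (F@1, G@1, H@1, I@4): d1:9  d2:9  d3:9  d4:3  d5:0 ⇒ 9.
Reduction 12 − 9 = 3.

3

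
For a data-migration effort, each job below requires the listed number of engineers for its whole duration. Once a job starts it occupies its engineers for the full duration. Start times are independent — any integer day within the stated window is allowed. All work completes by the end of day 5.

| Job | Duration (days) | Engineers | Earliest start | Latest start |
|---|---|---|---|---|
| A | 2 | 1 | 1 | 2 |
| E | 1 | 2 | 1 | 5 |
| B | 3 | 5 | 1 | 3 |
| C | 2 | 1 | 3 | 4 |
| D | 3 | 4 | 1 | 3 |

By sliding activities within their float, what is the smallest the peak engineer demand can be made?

9

Early-start (A@1, E@1, B@1, C@3, D@1) gives peak 12: d1:12  d2:10  d3:10  d4:1  d5:0.
Shift C→4, D→3.
Schedule A@1, E@1, B@1, C@4, D@3: d1:8  d2:6  d3:9  d4:5  d5:5 — peak 9.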